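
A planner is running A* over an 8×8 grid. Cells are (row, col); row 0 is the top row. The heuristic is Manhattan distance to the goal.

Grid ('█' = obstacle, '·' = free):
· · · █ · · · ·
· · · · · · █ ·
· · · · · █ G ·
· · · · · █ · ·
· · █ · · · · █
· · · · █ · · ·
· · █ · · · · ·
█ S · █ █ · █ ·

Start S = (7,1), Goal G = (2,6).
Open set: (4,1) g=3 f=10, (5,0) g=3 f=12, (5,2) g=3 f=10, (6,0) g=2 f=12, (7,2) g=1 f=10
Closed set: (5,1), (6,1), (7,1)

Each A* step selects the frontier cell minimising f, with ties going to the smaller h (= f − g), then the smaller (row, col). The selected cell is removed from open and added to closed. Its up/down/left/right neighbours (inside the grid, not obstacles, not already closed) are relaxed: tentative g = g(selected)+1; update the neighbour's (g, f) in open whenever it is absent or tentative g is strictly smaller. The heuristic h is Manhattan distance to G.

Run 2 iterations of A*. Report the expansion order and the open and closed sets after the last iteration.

order=[(4,1) → (3,1)]; open=[(2,1) g=5 f=10, (3,0) g=5 f=12, (3,2) g=5 f=10, (4,0) g=4 f=12, (5,0) g=3 f=12, (5,2) g=3 f=10, (6,0) g=2 f=12, (7,2) g=1 f=10]; closed=[(3,1), (4,1), (5,1), (6,1), (7,1)]

step 1: expand (4,1) (f=10, h=7) → closed; open now [(3,1) g=4 f=10, (4,0) g=4 f=12, (5,0) g=3 f=12, (5,2) g=3 f=10, (6,0) g=2 f=12, (7,2) g=1 f=10]
step 2: expand (3,1) (f=10, h=6) → closed; open now [(2,1) g=5 f=10, (3,0) g=5 f=12, (3,2) g=5 f=10, (4,0) g=4 f=12, (5,0) g=3 f=12, (5,2) g=3 f=10, (6,0) g=2 f=12, (7,2) g=1 f=10]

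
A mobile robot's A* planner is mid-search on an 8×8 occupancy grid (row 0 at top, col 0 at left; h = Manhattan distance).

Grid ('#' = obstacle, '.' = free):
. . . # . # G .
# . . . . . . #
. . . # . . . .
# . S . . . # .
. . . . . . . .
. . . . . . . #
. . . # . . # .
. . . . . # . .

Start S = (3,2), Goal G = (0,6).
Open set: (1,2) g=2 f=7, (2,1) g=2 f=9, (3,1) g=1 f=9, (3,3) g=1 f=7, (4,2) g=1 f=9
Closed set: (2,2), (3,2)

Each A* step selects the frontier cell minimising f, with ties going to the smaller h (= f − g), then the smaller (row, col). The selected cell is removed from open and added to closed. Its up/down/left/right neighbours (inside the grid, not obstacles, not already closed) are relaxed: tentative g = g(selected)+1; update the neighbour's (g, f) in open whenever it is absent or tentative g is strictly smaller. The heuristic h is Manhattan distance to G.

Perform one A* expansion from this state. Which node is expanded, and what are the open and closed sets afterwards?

expanded=(1,2); open=[(0,2) g=3 f=7, (1,1) g=3 f=9, (1,3) g=3 f=7, (2,1) g=2 f=9, (3,1) g=1 f=9, (3,3) g=1 f=7, (4,2) g=1 f=9]; closed=[(1,2), (2,2), (3,2)]

step 1: expand (1,2) (f=7, h=5) → closed; open now [(0,2) g=3 f=7, (1,1) g=3 f=9, (1,3) g=3 f=7, (2,1) g=2 f=9, (3,1) g=1 f=9, (3,3) g=1 f=7, (4,2) g=1 f=9]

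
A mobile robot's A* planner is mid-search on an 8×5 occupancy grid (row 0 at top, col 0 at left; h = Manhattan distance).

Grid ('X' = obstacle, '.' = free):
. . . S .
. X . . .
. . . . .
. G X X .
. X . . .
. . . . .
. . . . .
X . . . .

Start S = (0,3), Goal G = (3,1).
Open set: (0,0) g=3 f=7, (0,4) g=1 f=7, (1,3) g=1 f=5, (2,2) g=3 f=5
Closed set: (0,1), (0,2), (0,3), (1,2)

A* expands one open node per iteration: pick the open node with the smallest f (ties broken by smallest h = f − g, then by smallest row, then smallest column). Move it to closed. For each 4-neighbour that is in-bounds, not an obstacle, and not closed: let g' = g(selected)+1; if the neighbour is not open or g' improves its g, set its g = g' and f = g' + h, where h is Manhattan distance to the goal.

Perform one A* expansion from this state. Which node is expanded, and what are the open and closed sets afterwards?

expanded=(2,2); open=[(0,0) g=3 f=7, (0,4) g=1 f=7, (1,3) g=1 f=5, (2,1) g=4 f=5, (2,3) g=4 f=7]; closed=[(0,1), (0,2), (0,3), (1,2), (2,2)]

step 1: expand (2,2) (f=5, h=2) → closed; open now [(0,0) g=3 f=7, (0,4) g=1 f=7, (1,3) g=1 f=5, (2,1) g=4 f=5, (2,3) g=4 f=7]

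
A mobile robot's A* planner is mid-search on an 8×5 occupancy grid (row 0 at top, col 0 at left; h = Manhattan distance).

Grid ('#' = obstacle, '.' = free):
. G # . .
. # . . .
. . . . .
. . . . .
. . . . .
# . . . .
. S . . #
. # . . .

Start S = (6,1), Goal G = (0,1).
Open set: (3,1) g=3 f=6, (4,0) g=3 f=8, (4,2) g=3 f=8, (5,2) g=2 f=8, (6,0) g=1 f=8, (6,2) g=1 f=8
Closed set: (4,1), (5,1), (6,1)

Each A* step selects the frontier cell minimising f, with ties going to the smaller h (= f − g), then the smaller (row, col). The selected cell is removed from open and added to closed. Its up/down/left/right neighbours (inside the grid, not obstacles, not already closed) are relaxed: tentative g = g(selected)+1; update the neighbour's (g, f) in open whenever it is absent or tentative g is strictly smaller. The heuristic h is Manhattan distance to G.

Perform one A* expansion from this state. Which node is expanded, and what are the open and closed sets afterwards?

expanded=(3,1); open=[(2,1) g=4 f=6, (3,0) g=4 f=8, (3,2) g=4 f=8, (4,0) g=3 f=8, (4,2) g=3 f=8, (5,2) g=2 f=8, (6,0) g=1 f=8, (6,2) g=1 f=8]; closed=[(3,1), (4,1), (5,1), (6,1)]

step 1: expand (3,1) (f=6, h=3) → closed; open now [(2,1) g=4 f=6, (3,0) g=4 f=8, (3,2) g=4 f=8, (4,0) g=3 f=8, (4,2) g=3 f=8, (5,2) g=2 f=8, (6,0) g=1 f=8, (6,2) g=1 f=8]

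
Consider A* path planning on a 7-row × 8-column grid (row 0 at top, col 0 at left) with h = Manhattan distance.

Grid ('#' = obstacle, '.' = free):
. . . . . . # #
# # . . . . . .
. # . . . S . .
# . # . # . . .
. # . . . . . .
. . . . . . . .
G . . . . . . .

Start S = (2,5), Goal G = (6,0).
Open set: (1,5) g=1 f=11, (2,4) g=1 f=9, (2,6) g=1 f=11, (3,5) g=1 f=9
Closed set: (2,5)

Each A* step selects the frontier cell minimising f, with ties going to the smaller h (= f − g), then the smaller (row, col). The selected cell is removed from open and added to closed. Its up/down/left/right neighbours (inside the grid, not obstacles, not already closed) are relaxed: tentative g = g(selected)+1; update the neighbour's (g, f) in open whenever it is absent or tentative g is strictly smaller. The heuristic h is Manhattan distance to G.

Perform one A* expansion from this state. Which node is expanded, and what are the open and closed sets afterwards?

step 1: expand (2,4) (f=9, h=8) → closed; open now [(1,4) g=2 f=11, (1,5) g=1 f=11, (2,3) g=2 f=9, (2,6) g=1 f=11, (3,5) g=1 f=9]

expanded=(2,4); open=[(1,4) g=2 f=11, (1,5) g=1 f=11, (2,3) g=2 f=9, (2,6) g=1 f=11, (3,5) g=1 f=9]; closed=[(2,4), (2,5)]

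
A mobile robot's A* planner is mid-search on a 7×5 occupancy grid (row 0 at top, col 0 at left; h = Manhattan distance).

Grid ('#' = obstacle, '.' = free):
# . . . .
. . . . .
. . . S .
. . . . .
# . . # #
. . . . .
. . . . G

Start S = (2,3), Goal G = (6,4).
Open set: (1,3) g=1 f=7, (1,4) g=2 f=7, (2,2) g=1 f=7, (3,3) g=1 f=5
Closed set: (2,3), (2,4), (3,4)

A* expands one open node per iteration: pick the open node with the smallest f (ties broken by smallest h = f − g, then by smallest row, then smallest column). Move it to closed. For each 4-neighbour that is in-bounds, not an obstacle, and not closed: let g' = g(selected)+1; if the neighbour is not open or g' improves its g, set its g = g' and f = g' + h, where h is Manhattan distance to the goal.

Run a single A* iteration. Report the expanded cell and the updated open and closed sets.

expanded=(3,3); open=[(1,3) g=1 f=7, (1,4) g=2 f=7, (2,2) g=1 f=7, (3,2) g=2 f=7]; closed=[(2,3), (2,4), (3,3), (3,4)]

step 1: expand (3,3) (f=5, h=4) → closed; open now [(1,3) g=1 f=7, (1,4) g=2 f=7, (2,2) g=1 f=7, (3,2) g=2 f=7]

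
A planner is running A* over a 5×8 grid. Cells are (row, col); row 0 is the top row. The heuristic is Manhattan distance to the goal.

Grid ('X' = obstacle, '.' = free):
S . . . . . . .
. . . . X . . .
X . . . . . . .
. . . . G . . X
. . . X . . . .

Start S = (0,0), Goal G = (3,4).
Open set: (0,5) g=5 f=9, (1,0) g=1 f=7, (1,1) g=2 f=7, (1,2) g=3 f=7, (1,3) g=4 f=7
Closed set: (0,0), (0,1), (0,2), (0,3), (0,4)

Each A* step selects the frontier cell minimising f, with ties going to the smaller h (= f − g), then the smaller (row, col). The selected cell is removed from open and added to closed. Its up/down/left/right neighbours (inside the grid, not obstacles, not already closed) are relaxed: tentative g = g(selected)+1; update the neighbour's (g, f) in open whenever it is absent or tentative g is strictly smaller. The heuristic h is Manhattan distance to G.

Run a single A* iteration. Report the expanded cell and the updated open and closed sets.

expanded=(1,3); open=[(0,5) g=5 f=9, (1,0) g=1 f=7, (1,1) g=2 f=7, (1,2) g=3 f=7, (2,3) g=5 f=7]; closed=[(0,0), (0,1), (0,2), (0,3), (0,4), (1,3)]

step 1: expand (1,3) (f=7, h=3) → closed; open now [(0,5) g=5 f=9, (1,0) g=1 f=7, (1,1) g=2 f=7, (1,2) g=3 f=7, (2,3) g=5 f=7]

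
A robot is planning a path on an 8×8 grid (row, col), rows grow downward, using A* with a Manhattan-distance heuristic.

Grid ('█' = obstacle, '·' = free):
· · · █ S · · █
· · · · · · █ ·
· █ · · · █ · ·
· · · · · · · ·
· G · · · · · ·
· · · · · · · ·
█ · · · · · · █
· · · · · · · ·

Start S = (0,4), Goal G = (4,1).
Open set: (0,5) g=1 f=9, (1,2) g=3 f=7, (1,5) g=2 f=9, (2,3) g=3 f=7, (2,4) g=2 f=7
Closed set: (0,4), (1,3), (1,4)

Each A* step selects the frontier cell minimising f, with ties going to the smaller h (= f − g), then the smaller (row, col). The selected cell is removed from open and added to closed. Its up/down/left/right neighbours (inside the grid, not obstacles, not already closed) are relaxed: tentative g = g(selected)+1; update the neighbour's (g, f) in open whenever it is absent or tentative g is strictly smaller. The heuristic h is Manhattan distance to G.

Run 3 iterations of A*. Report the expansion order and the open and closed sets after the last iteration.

order=[(1,2) → (1,1) → (2,2)]; open=[(0,1) g=5 f=9, (0,2) g=4 f=9, (0,5) g=1 f=9, (1,0) g=5 f=9, (1,5) g=2 f=9, (2,3) g=3 f=7, (2,4) g=2 f=7, (3,2) g=5 f=7]; closed=[(0,4), (1,1), (1,2), (1,3), (1,4), (2,2)]

step 1: expand (1,2) (f=7, h=4) → closed; open now [(0,2) g=4 f=9, (0,5) g=1 f=9, (1,1) g=4 f=7, (1,5) g=2 f=9, (2,2) g=4 f=7, (2,3) g=3 f=7, (2,4) g=2 f=7]
step 2: expand (1,1) (f=7, h=3) → closed; open now [(0,1) g=5 f=9, (0,2) g=4 f=9, (0,5) g=1 f=9, (1,0) g=5 f=9, (1,5) g=2 f=9, (2,2) g=4 f=7, (2,3) g=3 f=7, (2,4) g=2 f=7]
step 3: expand (2,2) (f=7, h=3) → closed; open now [(0,1) g=5 f=9, (0,2) g=4 f=9, (0,5) g=1 f=9, (1,0) g=5 f=9, (1,5) g=2 f=9, (2,3) g=3 f=7, (2,4) g=2 f=7, (3,2) g=5 f=7]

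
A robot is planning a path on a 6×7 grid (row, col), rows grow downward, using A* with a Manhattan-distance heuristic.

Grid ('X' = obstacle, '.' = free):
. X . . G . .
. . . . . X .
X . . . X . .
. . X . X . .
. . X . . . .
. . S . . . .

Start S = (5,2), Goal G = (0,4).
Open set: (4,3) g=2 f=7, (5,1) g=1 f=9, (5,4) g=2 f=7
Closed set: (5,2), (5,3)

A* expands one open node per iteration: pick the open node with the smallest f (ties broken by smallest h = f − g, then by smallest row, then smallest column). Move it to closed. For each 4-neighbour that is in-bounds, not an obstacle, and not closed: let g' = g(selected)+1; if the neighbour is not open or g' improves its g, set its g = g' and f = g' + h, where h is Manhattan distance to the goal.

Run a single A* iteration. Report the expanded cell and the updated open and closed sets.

step 1: expand (4,3) (f=7, h=5) → closed; open now [(3,3) g=3 f=7, (4,4) g=3 f=7, (5,1) g=1 f=9, (5,4) g=2 f=7]

expanded=(4,3); open=[(3,3) g=3 f=7, (4,4) g=3 f=7, (5,1) g=1 f=9, (5,4) g=2 f=7]; closed=[(4,3), (5,2), (5,3)]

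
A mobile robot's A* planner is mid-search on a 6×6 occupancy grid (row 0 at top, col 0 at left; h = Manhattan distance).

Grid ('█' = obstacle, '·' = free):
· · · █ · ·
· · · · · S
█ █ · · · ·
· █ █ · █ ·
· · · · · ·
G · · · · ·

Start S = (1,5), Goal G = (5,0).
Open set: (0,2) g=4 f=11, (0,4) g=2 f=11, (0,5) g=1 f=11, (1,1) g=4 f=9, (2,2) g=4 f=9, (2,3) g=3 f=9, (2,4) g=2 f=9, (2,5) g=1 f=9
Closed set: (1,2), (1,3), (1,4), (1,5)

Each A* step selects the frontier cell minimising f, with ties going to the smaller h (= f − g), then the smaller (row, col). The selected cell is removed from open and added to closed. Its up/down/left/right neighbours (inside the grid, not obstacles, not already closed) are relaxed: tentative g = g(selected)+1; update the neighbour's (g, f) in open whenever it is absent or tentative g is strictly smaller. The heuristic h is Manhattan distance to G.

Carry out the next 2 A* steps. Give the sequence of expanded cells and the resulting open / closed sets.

order=[(1,1) → (1,0)]; open=[(0,0) g=6 f=11, (0,1) g=5 f=11, (0,2) g=4 f=11, (0,4) g=2 f=11, (0,5) g=1 f=11, (2,2) g=4 f=9, (2,3) g=3 f=9, (2,4) g=2 f=9, (2,5) g=1 f=9]; closed=[(1,0), (1,1), (1,2), (1,3), (1,4), (1,5)]

step 1: expand (1,1) (f=9, h=5) → closed; open now [(0,1) g=5 f=11, (0,2) g=4 f=11, (0,4) g=2 f=11, (0,5) g=1 f=11, (1,0) g=5 f=9, (2,2) g=4 f=9, (2,3) g=3 f=9, (2,4) g=2 f=9, (2,5) g=1 f=9]
step 2: expand (1,0) (f=9, h=4) → closed; open now [(0,0) g=6 f=11, (0,1) g=5 f=11, (0,2) g=4 f=11, (0,4) g=2 f=11, (0,5) g=1 f=11, (2,2) g=4 f=9, (2,3) g=3 f=9, (2,4) g=2 f=9, (2,5) g=1 f=9]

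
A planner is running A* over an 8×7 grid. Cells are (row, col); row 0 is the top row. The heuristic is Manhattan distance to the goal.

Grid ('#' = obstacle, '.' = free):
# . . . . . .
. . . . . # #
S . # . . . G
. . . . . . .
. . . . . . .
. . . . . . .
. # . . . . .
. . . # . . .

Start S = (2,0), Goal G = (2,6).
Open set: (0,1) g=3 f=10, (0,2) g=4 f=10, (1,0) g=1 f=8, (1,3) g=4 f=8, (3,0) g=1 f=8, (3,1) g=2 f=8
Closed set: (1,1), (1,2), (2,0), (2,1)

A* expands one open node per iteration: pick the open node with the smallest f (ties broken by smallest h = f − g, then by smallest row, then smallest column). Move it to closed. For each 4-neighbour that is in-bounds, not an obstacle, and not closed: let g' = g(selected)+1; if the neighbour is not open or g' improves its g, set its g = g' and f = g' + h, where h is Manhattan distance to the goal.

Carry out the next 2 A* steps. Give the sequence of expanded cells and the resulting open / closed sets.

step 1: expand (1,3) (f=8, h=4) → closed; open now [(0,1) g=3 f=10, (0,2) g=4 f=10, (0,3) g=5 f=10, (1,0) g=1 f=8, (1,4) g=5 f=8, (2,3) g=5 f=8, (3,0) g=1 f=8, (3,1) g=2 f=8]
step 2: expand (1,4) (f=8, h=3) → closed; open now [(0,1) g=3 f=10, (0,2) g=4 f=10, (0,3) g=5 f=10, (0,4) g=6 f=10, (1,0) g=1 f=8, (2,3) g=5 f=8, (2,4) g=6 f=8, (3,0) g=1 f=8, (3,1) g=2 f=8]

order=[(1,3) → (1,4)]; open=[(0,1) g=3 f=10, (0,2) g=4 f=10, (0,3) g=5 f=10, (0,4) g=6 f=10, (1,0) g=1 f=8, (2,3) g=5 f=8, (2,4) g=6 f=8, (3,0) g=1 f=8, (3,1) g=2 f=8]; closed=[(1,1), (1,2), (1,3), (1,4), (2,0), (2,1)]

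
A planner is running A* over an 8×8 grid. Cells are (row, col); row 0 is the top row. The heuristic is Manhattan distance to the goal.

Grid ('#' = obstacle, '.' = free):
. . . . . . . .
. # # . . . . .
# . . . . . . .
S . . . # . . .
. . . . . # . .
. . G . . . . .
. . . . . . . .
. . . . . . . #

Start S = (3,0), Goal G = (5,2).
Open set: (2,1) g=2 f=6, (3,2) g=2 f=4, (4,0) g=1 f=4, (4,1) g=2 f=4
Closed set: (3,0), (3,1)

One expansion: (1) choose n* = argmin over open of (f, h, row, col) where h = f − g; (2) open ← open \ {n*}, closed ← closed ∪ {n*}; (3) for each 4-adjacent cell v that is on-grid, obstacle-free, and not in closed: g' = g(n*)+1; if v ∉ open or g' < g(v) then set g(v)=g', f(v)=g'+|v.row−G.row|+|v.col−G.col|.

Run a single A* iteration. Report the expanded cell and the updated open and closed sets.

step 1: expand (3,2) (f=4, h=2) → closed; open now [(2,1) g=2 f=6, (2,2) g=3 f=6, (3,3) g=3 f=6, (4,0) g=1 f=4, (4,1) g=2 f=4, (4,2) g=3 f=4]

expanded=(3,2); open=[(2,1) g=2 f=6, (2,2) g=3 f=6, (3,3) g=3 f=6, (4,0) g=1 f=4, (4,1) g=2 f=4, (4,2) g=3 f=4]; closed=[(3,0), (3,1), (3,2)]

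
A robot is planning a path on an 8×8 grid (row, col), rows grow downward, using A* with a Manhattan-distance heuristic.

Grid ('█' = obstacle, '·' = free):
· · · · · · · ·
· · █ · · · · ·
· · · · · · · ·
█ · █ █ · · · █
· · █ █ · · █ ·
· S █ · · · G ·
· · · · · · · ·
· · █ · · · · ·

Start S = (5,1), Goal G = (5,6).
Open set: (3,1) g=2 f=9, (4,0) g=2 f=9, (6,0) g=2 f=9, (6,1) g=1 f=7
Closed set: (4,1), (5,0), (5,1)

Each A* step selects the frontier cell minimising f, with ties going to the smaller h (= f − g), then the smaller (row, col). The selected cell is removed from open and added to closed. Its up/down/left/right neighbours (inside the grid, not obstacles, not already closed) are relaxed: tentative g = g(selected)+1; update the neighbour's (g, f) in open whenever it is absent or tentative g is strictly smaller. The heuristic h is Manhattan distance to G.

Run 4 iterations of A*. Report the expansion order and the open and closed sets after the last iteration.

step 1: expand (6,1) (f=7, h=6) → closed; open now [(3,1) g=2 f=9, (4,0) g=2 f=9, (6,0) g=2 f=9, (6,2) g=2 f=7, (7,1) g=2 f=9]
step 2: expand (6,2) (f=7, h=5) → closed; open now [(3,1) g=2 f=9, (4,0) g=2 f=9, (6,0) g=2 f=9, (6,3) g=3 f=7, (7,1) g=2 f=9]
step 3: expand (6,3) (f=7, h=4) → closed; open now [(3,1) g=2 f=9, (4,0) g=2 f=9, (5,3) g=4 f=7, (6,0) g=2 f=9, (6,4) g=4 f=7, (7,1) g=2 f=9, (7,3) g=4 f=9]
step 4: expand (5,3) (f=7, h=3) → closed; open now [(3,1) g=2 f=9, (4,0) g=2 f=9, (5,4) g=5 f=7, (6,0) g=2 f=9, (6,4) g=4 f=7, (7,1) g=2 f=9, (7,3) g=4 f=9]

order=[(6,1) → (6,2) → (6,3) → (5,3)]; open=[(3,1) g=2 f=9, (4,0) g=2 f=9, (5,4) g=5 f=7, (6,0) g=2 f=9, (6,4) g=4 f=7, (7,1) g=2 f=9, (7,3) g=4 f=9]; closed=[(4,1), (5,0), (5,1), (5,3), (6,1), (6,2), (6,3)]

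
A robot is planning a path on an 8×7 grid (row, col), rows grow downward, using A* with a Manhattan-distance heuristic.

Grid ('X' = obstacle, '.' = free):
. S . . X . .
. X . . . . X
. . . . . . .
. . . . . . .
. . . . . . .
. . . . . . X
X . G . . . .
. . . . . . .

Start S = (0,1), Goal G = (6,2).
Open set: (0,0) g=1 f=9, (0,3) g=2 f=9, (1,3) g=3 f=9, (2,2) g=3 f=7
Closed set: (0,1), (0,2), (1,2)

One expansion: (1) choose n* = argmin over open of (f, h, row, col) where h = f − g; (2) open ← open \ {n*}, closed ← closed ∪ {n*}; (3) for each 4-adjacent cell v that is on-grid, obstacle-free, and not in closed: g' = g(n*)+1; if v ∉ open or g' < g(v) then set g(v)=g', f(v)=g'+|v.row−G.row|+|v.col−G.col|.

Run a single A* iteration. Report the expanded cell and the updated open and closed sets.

step 1: expand (2,2) (f=7, h=4) → closed; open now [(0,0) g=1 f=9, (0,3) g=2 f=9, (1,3) g=3 f=9, (2,1) g=4 f=9, (2,3) g=4 f=9, (3,2) g=4 f=7]

expanded=(2,2); open=[(0,0) g=1 f=9, (0,3) g=2 f=9, (1,3) g=3 f=9, (2,1) g=4 f=9, (2,3) g=4 f=9, (3,2) g=4 f=7]; closed=[(0,1), (0,2), (1,2), (2,2)]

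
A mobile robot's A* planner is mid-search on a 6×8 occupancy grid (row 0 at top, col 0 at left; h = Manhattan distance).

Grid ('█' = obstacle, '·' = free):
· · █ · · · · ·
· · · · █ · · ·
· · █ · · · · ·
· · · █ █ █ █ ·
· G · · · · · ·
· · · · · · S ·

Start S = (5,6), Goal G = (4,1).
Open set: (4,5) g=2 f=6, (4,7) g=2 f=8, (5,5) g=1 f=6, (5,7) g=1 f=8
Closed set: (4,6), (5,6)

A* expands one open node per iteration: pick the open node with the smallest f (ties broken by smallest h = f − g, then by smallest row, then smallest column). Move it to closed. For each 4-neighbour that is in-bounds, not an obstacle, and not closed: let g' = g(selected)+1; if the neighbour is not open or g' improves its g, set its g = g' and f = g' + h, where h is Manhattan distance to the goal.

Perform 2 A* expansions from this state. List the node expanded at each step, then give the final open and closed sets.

step 1: expand (4,5) (f=6, h=4) → closed; open now [(4,4) g=3 f=6, (4,7) g=2 f=8, (5,5) g=1 f=6, (5,7) g=1 f=8]
step 2: expand (4,4) (f=6, h=3) → closed; open now [(4,3) g=4 f=6, (4,7) g=2 f=8, (5,4) g=4 f=8, (5,5) g=1 f=6, (5,7) g=1 f=8]

order=[(4,5) → (4,4)]; open=[(4,3) g=4 f=6, (4,7) g=2 f=8, (5,4) g=4 f=8, (5,5) g=1 f=6, (5,7) g=1 f=8]; closed=[(4,4), (4,5), (4,6), (5,6)]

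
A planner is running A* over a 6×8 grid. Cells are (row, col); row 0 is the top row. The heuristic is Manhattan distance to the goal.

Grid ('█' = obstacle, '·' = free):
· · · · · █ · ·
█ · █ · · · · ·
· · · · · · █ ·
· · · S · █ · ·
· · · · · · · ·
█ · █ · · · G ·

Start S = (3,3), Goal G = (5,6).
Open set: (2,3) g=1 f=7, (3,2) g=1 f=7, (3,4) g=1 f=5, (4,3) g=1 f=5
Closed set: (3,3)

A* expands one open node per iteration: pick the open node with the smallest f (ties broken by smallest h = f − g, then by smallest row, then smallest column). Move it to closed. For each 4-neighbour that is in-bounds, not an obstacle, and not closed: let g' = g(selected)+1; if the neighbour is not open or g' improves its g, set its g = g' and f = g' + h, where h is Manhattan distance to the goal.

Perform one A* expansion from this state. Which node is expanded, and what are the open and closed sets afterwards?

expanded=(3,4); open=[(2,3) g=1 f=7, (2,4) g=2 f=7, (3,2) g=1 f=7, (4,3) g=1 f=5, (4,4) g=2 f=5]; closed=[(3,3), (3,4)]

step 1: expand (3,4) (f=5, h=4) → closed; open now [(2,3) g=1 f=7, (2,4) g=2 f=7, (3,2) g=1 f=7, (4,3) g=1 f=5, (4,4) g=2 f=5]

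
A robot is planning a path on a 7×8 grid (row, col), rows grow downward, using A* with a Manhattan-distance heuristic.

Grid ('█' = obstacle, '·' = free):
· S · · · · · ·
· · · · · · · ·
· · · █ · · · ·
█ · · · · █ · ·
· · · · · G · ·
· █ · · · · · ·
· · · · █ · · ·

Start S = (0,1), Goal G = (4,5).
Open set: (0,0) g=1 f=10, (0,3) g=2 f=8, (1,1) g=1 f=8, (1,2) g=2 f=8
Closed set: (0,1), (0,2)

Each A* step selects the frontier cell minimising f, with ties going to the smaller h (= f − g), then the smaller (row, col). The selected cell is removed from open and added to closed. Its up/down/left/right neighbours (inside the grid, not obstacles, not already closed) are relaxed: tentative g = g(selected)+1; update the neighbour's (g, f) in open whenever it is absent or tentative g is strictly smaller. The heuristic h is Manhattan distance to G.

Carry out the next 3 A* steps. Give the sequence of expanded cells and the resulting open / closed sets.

step 1: expand (0,3) (f=8, h=6) → closed; open now [(0,0) g=1 f=10, (0,4) g=3 f=8, (1,1) g=1 f=8, (1,2) g=2 f=8, (1,3) g=3 f=8]
step 2: expand (0,4) (f=8, h=5) → closed; open now [(0,0) g=1 f=10, (0,5) g=4 f=8, (1,1) g=1 f=8, (1,2) g=2 f=8, (1,3) g=3 f=8, (1,4) g=4 f=8]
step 3: expand (0,5) (f=8, h=4) → closed; open now [(0,0) g=1 f=10, (0,6) g=5 f=10, (1,1) g=1 f=8, (1,2) g=2 f=8, (1,3) g=3 f=8, (1,4) g=4 f=8, (1,5) g=5 f=8]

order=[(0,3) → (0,4) → (0,5)]; open=[(0,0) g=1 f=10, (0,6) g=5 f=10, (1,1) g=1 f=8, (1,2) g=2 f=8, (1,3) g=3 f=8, (1,4) g=4 f=8, (1,5) g=5 f=8]; closed=[(0,1), (0,2), (0,3), (0,4), (0,5)]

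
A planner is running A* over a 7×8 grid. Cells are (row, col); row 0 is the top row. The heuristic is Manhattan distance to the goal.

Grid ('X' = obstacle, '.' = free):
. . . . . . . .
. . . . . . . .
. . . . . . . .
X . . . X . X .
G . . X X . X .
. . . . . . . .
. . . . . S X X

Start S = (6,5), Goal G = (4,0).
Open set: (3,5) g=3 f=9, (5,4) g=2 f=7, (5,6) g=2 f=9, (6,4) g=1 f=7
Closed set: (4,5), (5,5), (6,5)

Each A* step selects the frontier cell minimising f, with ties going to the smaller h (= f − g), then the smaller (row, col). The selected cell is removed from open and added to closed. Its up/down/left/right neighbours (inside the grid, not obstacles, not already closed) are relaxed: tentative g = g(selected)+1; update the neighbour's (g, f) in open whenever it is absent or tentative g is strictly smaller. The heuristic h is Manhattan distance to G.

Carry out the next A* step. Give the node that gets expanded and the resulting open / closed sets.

expanded=(5,4); open=[(3,5) g=3 f=9, (5,3) g=3 f=7, (5,6) g=2 f=9, (6,4) g=1 f=7]; closed=[(4,5), (5,4), (5,5), (6,5)]

step 1: expand (5,4) (f=7, h=5) → closed; open now [(3,5) g=3 f=9, (5,3) g=3 f=7, (5,6) g=2 f=9, (6,4) g=1 f=7]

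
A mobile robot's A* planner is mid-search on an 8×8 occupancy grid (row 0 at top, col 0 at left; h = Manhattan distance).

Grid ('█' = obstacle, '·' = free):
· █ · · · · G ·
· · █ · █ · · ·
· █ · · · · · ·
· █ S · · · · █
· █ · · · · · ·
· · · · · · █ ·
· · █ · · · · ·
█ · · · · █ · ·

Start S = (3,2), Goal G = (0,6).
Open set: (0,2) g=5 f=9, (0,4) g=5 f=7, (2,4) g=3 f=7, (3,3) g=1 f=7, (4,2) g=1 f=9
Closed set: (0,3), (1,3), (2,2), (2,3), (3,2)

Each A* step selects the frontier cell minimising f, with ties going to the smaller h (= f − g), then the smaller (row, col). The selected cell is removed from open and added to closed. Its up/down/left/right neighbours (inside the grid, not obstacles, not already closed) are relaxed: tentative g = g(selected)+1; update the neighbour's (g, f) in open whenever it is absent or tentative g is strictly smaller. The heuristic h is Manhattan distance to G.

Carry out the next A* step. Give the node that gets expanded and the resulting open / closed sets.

expanded=(0,4); open=[(0,2) g=5 f=9, (0,5) g=6 f=7, (2,4) g=3 f=7, (3,3) g=1 f=7, (4,2) g=1 f=9]; closed=[(0,3), (0,4), (1,3), (2,2), (2,3), (3,2)]

step 1: expand (0,4) (f=7, h=2) → closed; open now [(0,2) g=5 f=9, (0,5) g=6 f=7, (2,4) g=3 f=7, (3,3) g=1 f=7, (4,2) g=1 f=9]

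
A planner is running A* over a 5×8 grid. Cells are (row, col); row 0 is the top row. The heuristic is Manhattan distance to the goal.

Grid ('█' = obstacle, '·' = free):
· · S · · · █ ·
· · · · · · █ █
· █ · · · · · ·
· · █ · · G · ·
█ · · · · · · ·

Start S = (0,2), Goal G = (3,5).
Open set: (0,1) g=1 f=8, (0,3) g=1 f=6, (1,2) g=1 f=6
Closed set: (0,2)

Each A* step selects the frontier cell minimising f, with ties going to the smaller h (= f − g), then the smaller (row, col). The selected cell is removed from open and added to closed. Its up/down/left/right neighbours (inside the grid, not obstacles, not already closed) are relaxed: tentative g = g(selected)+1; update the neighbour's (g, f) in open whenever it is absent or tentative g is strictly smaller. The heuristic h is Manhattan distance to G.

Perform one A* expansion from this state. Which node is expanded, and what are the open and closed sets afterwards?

step 1: expand (0,3) (f=6, h=5) → closed; open now [(0,1) g=1 f=8, (0,4) g=2 f=6, (1,2) g=1 f=6, (1,3) g=2 f=6]

expanded=(0,3); open=[(0,1) g=1 f=8, (0,4) g=2 f=6, (1,2) g=1 f=6, (1,3) g=2 f=6]; closed=[(0,2), (0,3)]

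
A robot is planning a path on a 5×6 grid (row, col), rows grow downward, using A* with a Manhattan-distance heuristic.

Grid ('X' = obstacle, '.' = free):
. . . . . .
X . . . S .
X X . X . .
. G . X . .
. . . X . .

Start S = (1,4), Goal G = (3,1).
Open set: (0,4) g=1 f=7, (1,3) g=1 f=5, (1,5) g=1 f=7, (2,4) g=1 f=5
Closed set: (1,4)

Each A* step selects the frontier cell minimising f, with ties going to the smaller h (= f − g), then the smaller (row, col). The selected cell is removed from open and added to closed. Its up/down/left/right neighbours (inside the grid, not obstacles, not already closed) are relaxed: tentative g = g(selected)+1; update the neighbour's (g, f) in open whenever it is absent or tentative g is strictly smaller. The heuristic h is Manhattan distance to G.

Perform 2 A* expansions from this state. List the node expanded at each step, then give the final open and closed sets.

order=[(1,3) → (1,2)]; open=[(0,2) g=3 f=7, (0,3) g=2 f=7, (0,4) g=1 f=7, (1,1) g=3 f=5, (1,5) g=1 f=7, (2,2) g=3 f=5, (2,4) g=1 f=5]; closed=[(1,2), (1,3), (1,4)]

step 1: expand (1,3) (f=5, h=4) → closed; open now [(0,3) g=2 f=7, (0,4) g=1 f=7, (1,2) g=2 f=5, (1,5) g=1 f=7, (2,4) g=1 f=5]
step 2: expand (1,2) (f=5, h=3) → closed; open now [(0,2) g=3 f=7, (0,3) g=2 f=7, (0,4) g=1 f=7, (1,1) g=3 f=5, (1,5) g=1 f=7, (2,2) g=3 f=5, (2,4) g=1 f=5]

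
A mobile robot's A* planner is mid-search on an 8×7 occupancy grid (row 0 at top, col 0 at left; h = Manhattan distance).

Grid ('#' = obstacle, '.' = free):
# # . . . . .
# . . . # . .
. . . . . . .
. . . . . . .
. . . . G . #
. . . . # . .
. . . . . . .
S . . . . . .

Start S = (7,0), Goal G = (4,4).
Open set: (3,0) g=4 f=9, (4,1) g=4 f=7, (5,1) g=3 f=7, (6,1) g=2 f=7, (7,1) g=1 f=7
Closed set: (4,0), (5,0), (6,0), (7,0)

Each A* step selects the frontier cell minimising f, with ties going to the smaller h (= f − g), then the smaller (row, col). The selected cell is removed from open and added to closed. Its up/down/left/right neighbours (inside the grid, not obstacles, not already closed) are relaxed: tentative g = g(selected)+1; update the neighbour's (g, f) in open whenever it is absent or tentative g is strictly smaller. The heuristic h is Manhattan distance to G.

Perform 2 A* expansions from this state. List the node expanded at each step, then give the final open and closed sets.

step 1: expand (4,1) (f=7, h=3) → closed; open now [(3,0) g=4 f=9, (3,1) g=5 f=9, (4,2) g=5 f=7, (5,1) g=3 f=7, (6,1) g=2 f=7, (7,1) g=1 f=7]
step 2: expand (4,2) (f=7, h=2) → closed; open now [(3,0) g=4 f=9, (3,1) g=5 f=9, (3,2) g=6 f=9, (4,3) g=6 f=7, (5,1) g=3 f=7, (5,2) g=6 f=9, (6,1) g=2 f=7, (7,1) g=1 f=7]

order=[(4,1) → (4,2)]; open=[(3,0) g=4 f=9, (3,1) g=5 f=9, (3,2) g=6 f=9, (4,3) g=6 f=7, (5,1) g=3 f=7, (5,2) g=6 f=9, (6,1) g=2 f=7, (7,1) g=1 f=7]; closed=[(4,0), (4,1), (4,2), (5,0), (6,0), (7,0)]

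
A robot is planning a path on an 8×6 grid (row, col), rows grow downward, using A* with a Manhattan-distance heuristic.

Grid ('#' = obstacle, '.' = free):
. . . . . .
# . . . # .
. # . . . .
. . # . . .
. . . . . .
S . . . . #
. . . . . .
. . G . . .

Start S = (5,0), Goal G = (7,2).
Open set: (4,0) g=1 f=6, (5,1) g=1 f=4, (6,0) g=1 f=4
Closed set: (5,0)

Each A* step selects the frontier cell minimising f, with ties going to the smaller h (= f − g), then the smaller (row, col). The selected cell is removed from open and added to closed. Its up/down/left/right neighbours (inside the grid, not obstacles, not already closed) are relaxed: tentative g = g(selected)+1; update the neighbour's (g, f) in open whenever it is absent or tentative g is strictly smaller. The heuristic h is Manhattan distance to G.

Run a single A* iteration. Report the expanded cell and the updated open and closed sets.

step 1: expand (5,1) (f=4, h=3) → closed; open now [(4,0) g=1 f=6, (4,1) g=2 f=6, (5,2) g=2 f=4, (6,0) g=1 f=4, (6,1) g=2 f=4]

expanded=(5,1); open=[(4,0) g=1 f=6, (4,1) g=2 f=6, (5,2) g=2 f=4, (6,0) g=1 f=4, (6,1) g=2 f=4]; closed=[(5,0), (5,1)]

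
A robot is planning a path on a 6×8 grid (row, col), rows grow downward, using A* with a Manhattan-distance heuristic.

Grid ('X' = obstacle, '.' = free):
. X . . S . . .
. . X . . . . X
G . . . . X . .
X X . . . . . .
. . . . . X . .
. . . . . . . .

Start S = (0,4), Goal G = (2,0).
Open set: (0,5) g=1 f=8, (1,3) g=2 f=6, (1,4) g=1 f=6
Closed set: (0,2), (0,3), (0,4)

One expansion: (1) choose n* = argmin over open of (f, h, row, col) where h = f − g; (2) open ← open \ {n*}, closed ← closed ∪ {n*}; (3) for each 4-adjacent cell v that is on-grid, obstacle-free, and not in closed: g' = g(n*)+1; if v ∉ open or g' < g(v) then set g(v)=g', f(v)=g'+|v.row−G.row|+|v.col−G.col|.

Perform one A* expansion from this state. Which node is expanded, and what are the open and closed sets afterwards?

step 1: expand (1,3) (f=6, h=4) → closed; open now [(0,5) g=1 f=8, (1,4) g=1 f=6, (2,3) g=3 f=6]

expanded=(1,3); open=[(0,5) g=1 f=8, (1,4) g=1 f=6, (2,3) g=3 f=6]; closed=[(0,2), (0,3), (0,4), (1,3)]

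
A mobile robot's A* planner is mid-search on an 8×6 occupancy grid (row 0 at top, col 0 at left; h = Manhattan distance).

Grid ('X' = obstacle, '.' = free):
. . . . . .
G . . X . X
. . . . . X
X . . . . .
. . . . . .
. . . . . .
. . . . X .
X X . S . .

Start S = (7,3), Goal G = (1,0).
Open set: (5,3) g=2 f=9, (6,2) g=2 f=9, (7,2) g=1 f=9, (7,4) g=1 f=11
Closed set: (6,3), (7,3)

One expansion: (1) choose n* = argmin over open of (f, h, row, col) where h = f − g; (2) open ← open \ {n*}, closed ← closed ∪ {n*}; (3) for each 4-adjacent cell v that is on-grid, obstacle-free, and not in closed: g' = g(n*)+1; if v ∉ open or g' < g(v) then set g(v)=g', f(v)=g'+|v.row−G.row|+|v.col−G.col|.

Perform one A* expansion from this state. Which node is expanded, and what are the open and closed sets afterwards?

expanded=(5,3); open=[(4,3) g=3 f=9, (5,2) g=3 f=9, (5,4) g=3 f=11, (6,2) g=2 f=9, (7,2) g=1 f=9, (7,4) g=1 f=11]; closed=[(5,3), (6,3), (7,3)]

step 1: expand (5,3) (f=9, h=7) → closed; open now [(4,3) g=3 f=9, (5,2) g=3 f=9, (5,4) g=3 f=11, (6,2) g=2 f=9, (7,2) g=1 f=9, (7,4) g=1 f=11]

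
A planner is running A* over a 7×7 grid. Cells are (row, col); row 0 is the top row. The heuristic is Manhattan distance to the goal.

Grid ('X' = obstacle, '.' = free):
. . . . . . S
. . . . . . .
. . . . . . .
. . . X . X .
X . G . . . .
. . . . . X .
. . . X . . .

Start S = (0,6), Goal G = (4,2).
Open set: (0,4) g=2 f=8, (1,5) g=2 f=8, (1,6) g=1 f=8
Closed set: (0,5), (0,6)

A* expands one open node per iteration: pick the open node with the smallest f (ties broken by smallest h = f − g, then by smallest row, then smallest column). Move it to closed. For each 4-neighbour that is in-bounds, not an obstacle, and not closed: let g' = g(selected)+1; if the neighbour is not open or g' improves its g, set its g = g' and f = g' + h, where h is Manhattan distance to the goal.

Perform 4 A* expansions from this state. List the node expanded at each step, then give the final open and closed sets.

step 1: expand (0,4) (f=8, h=6) → closed; open now [(0,3) g=3 f=8, (1,4) g=3 f=8, (1,5) g=2 f=8, (1,6) g=1 f=8]
step 2: expand (0,3) (f=8, h=5) → closed; open now [(0,2) g=4 f=8, (1,3) g=4 f=8, (1,4) g=3 f=8, (1,5) g=2 f=8, (1,6) g=1 f=8]
step 3: expand (0,2) (f=8, h=4) → closed; open now [(0,1) g=5 f=10, (1,2) g=5 f=8, (1,3) g=4 f=8, (1,4) g=3 f=8, (1,5) g=2 f=8, (1,6) g=1 f=8]
step 4: expand (1,2) (f=8, h=3) → closed; open now [(0,1) g=5 f=10, (1,1) g=6 f=10, (1,3) g=4 f=8, (1,4) g=3 f=8, (1,5) g=2 f=8, (1,6) g=1 f=8, (2,2) g=6 f=8]

order=[(0,4) → (0,3) → (0,2) → (1,2)]; open=[(0,1) g=5 f=10, (1,1) g=6 f=10, (1,3) g=4 f=8, (1,4) g=3 f=8, (1,5) g=2 f=8, (1,6) g=1 f=8, (2,2) g=6 f=8]; closed=[(0,2), (0,3), (0,4), (0,5), (0,6), (1,2)]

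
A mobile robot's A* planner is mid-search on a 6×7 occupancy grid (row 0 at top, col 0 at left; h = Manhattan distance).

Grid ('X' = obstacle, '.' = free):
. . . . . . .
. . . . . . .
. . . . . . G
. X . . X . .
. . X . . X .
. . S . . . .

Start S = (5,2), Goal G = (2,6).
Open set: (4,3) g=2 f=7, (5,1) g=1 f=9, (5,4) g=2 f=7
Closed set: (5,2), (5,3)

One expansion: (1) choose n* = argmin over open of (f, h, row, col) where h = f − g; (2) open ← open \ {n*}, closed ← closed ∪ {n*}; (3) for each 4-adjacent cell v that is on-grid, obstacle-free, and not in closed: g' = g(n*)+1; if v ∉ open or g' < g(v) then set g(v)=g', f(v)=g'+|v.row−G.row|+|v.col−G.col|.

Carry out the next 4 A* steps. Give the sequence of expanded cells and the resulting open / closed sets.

step 1: expand (4,3) (f=7, h=5) → closed; open now [(3,3) g=3 f=7, (4,4) g=3 f=7, (5,1) g=1 f=9, (5,4) g=2 f=7]
step 2: expand (3,3) (f=7, h=4) → closed; open now [(2,3) g=4 f=7, (3,2) g=4 f=9, (4,4) g=3 f=7, (5,1) g=1 f=9, (5,4) g=2 f=7]
step 3: expand (2,3) (f=7, h=3) → closed; open now [(1,3) g=5 f=9, (2,2) g=5 f=9, (2,4) g=5 f=7, (3,2) g=4 f=9, (4,4) g=3 f=7, (5,1) g=1 f=9, (5,4) g=2 f=7]
step 4: expand (2,4) (f=7, h=2) → closed; open now [(1,3) g=5 f=9, (1,4) g=6 f=9, (2,2) g=5 f=9, (2,5) g=6 f=7, (3,2) g=4 f=9, (4,4) g=3 f=7, (5,1) g=1 f=9, (5,4) g=2 f=7]

order=[(4,3) → (3,3) → (2,3) → (2,4)]; open=[(1,3) g=5 f=9, (1,4) g=6 f=9, (2,2) g=5 f=9, (2,5) g=6 f=7, (3,2) g=4 f=9, (4,4) g=3 f=7, (5,1) g=1 f=9, (5,4) g=2 f=7]; closed=[(2,3), (2,4), (3,3), (4,3), (5,2), (5,3)]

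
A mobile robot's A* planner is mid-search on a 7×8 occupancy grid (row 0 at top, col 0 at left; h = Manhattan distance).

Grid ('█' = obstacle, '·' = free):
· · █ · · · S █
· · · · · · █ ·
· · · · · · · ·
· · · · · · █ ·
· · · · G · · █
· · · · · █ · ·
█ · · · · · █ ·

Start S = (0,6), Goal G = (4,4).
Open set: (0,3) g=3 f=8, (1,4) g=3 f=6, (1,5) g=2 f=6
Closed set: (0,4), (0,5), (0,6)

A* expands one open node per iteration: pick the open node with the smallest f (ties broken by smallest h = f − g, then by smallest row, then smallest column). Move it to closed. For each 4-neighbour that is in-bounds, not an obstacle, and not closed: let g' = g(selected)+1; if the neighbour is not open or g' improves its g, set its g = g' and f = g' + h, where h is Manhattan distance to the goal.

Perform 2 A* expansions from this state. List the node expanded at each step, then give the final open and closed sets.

step 1: expand (1,4) (f=6, h=3) → closed; open now [(0,3) g=3 f=8, (1,3) g=4 f=8, (1,5) g=2 f=6, (2,4) g=4 f=6]
step 2: expand (2,4) (f=6, h=2) → closed; open now [(0,3) g=3 f=8, (1,3) g=4 f=8, (1,5) g=2 f=6, (2,3) g=5 f=8, (2,5) g=5 f=8, (3,4) g=5 f=6]

order=[(1,4) → (2,4)]; open=[(0,3) g=3 f=8, (1,3) g=4 f=8, (1,5) g=2 f=6, (2,3) g=5 f=8, (2,5) g=5 f=8, (3,4) g=5 f=6]; closed=[(0,4), (0,5), (0,6), (1,4), (2,4)]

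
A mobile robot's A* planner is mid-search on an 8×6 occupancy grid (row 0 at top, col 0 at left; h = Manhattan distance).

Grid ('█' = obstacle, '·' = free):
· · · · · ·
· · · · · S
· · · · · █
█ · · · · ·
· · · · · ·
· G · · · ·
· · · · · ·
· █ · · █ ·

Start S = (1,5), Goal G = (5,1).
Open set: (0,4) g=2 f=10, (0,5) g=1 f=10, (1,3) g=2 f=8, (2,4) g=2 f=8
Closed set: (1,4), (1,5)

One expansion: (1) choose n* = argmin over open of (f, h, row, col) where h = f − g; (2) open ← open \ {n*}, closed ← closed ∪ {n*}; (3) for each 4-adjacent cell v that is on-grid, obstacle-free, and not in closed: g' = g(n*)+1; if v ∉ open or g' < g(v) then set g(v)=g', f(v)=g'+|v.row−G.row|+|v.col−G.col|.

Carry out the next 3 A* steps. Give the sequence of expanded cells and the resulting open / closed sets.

order=[(1,3) → (1,2) → (1,1)]; open=[(0,1) g=5 f=10, (0,2) g=4 f=10, (0,3) g=3 f=10, (0,4) g=2 f=10, (0,5) g=1 f=10, (1,0) g=5 f=10, (2,1) g=5 f=8, (2,2) g=4 f=8, (2,3) g=3 f=8, (2,4) g=2 f=8]; closed=[(1,1), (1,2), (1,3), (1,4), (1,5)]

step 1: expand (1,3) (f=8, h=6) → closed; open now [(0,3) g=3 f=10, (0,4) g=2 f=10, (0,5) g=1 f=10, (1,2) g=3 f=8, (2,3) g=3 f=8, (2,4) g=2 f=8]
step 2: expand (1,2) (f=8, h=5) → closed; open now [(0,2) g=4 f=10, (0,3) g=3 f=10, (0,4) g=2 f=10, (0,5) g=1 f=10, (1,1) g=4 f=8, (2,2) g=4 f=8, (2,3) g=3 f=8, (2,4) g=2 f=8]
step 3: expand (1,1) (f=8, h=4) → closed; open now [(0,1) g=5 f=10, (0,2) g=4 f=10, (0,3) g=3 f=10, (0,4) g=2 f=10, (0,5) g=1 f=10, (1,0) g=5 f=10, (2,1) g=5 f=8, (2,2) g=4 f=8, (2,3) g=3 f=8, (2,4) g=2 f=8]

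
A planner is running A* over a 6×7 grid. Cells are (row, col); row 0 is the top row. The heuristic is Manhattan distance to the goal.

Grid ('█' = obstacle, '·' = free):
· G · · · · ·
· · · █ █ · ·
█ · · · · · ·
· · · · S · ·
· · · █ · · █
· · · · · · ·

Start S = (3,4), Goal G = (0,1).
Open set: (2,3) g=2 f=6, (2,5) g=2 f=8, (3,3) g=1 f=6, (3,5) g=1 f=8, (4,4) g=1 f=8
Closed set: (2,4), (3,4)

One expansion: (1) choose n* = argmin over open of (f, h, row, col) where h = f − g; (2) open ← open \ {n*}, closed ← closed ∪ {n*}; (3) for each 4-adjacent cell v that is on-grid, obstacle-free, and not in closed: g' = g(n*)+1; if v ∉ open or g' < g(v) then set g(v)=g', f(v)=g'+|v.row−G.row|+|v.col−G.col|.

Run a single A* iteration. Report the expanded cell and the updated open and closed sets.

expanded=(2,3); open=[(2,2) g=3 f=6, (2,5) g=2 f=8, (3,3) g=1 f=6, (3,5) g=1 f=8, (4,4) g=1 f=8]; closed=[(2,3), (2,4), (3,4)]

step 1: expand (2,3) (f=6, h=4) → closed; open now [(2,2) g=3 f=6, (2,5) g=2 f=8, (3,3) g=1 f=6, (3,5) g=1 f=8, (4,4) g=1 f=8]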